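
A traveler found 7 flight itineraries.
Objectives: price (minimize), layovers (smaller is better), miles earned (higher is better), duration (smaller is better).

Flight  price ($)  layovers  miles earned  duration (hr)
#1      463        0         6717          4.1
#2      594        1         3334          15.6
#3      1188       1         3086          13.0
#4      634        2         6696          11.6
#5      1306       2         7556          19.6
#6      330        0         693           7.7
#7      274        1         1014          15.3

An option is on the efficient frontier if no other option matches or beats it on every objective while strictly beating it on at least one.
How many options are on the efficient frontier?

#1: not dominated (best duration).
#2: dominated by #1 (price 463≤594, layovers 0≤1, miles earned 6717≥3334, duration 4.1≤15.6).
#3: dominated by #1 (price 463≤1188, layovers 0≤1, miles earned 6717≥3086, duration 4.1≤13.0).
#4: dominated by #1 (price 463≤634, layovers 0≤2, miles earned 6717≥6696, duration 4.1≤11.6).
#5: not dominated (best miles earned).
#6: not dominated.
#7: not dominated (best price).
Pareto-optimal: #1, #5, #6, #7 → 4.

4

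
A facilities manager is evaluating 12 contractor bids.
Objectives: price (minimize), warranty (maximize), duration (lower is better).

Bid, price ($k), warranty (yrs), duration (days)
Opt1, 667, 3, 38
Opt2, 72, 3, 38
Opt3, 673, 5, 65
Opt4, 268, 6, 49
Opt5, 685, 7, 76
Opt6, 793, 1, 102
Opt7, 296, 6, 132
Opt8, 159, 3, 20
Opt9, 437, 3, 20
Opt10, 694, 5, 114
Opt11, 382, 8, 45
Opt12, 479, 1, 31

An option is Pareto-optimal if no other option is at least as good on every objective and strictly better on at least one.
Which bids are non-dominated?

Opt1: dominated by Opt2 (price 72≤667, warranty 3≥3, duration 38≤38).
Opt2: not dominated (best price).
Opt3: dominated by Opt4 (price 268≤673, warranty 6≥5, duration 49≤65).
Opt4: not dominated.
Opt5: dominated by Opt11 (price 382≤685, warranty 8≥7, duration 45≤76).
Opt6: dominated by Opt1 (price 667≤793, warranty 3≥1, duration 38≤102).
Opt7: dominated by Opt4 (price 268≤296, warranty 6≥6, duration 49≤132).
Opt8: not dominated.
Opt9: dominated by Opt8 (price 159≤437, warranty 3≥3, duration 20≤20).
Opt10: dominated by Opt3 (price 673≤694, warranty 5≥5, duration 65≤114).
Opt11: not dominated (best warranty).
Opt12: dominated by Opt8 (price 159≤479, warranty 3≥1, duration 20≤31).

Opt2, Opt4, Opt8, Opt11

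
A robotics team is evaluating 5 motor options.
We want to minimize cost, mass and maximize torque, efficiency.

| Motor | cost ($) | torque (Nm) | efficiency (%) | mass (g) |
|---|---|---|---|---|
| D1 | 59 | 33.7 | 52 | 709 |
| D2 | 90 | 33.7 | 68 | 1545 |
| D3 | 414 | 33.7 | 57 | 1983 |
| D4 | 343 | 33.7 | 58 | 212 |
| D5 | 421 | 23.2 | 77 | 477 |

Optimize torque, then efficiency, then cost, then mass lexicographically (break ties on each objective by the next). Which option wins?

First maximize torque: best is 33.7, kept {D1, D2, D3, D4}.
Then maximize efficiency: best is 68, kept {D2}.

D2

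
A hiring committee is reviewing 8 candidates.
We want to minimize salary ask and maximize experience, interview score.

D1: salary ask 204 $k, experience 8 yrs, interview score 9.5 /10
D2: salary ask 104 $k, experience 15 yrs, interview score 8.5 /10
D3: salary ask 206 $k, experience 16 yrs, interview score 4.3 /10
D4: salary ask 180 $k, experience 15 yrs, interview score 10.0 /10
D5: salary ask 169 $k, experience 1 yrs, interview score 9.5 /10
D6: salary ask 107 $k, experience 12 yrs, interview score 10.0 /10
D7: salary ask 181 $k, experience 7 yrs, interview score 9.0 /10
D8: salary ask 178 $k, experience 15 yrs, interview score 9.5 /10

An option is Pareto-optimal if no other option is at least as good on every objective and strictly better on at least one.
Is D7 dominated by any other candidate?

Yes

D4 vs D7: salary ask 180≤181, experience 15≥7, interview score 10.0≥9.0 — D4 is at least as good on every objective and strictly better on at least one, so D4 dominates D7.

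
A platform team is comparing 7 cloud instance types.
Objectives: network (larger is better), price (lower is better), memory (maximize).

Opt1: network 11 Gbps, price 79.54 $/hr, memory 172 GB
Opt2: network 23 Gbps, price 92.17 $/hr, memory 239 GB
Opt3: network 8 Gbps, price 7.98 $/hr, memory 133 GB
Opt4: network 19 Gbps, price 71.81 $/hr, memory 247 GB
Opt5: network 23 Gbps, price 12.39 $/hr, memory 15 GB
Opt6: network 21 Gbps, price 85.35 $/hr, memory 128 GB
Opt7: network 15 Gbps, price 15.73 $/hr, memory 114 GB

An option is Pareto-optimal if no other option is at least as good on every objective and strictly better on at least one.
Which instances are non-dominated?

Opt2, Opt3, Opt4, Opt5, Opt6, Opt7

Opt1: dominated by Opt4 (network 19≥11, price 71.81≤79.54, memory 247≥172).
Opt2: not dominated.
Opt3: not dominated (best price).
Opt4: not dominated (best memory).
Opt5: not dominated.
Opt6: not dominated.
Opt7: not dominated.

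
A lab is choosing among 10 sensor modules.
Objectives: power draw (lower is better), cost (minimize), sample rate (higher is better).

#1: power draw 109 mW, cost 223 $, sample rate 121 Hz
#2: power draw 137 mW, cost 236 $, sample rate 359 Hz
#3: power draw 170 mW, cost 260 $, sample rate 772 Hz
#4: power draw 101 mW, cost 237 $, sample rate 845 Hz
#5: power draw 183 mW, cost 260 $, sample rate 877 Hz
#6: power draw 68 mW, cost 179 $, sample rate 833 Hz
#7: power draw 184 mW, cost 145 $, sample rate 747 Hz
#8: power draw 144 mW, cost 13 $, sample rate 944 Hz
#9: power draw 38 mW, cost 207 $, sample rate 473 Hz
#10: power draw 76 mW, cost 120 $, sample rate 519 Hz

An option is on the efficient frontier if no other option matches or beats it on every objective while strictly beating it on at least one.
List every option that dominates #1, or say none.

#6, #9, #10

#6: power draw 68≤109, cost 179≤223, sample rate 833≥121 — dominates #1.
#9: power draw 38≤109, cost 207≤223, sample rate 473≥121 — dominates #1.
#10: power draw 76≤109, cost 120≤223, sample rate 519≥121 — dominates #1.
Others (#2, #3, #4, #5, #7, #8) are each worse than #1 on at least one objective.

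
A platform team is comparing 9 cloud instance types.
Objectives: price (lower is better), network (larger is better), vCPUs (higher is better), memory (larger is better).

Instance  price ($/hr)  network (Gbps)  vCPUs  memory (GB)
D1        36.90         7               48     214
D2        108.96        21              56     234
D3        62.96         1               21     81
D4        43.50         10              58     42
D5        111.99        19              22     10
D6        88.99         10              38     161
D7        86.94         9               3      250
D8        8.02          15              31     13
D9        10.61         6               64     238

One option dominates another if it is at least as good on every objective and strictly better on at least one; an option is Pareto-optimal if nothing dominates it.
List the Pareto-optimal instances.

D1, D2, D4, D6, D7, D8, D9

D1: not dominated.
D2: not dominated (best network).
D3: dominated by D1 (price 36.90≤62.96, network 7≥1, vCPUs 48≥21, memory 214≥81).
D4: not dominated.
D5: dominated by D2 (price 108.96≤111.99, network 21≥19, vCPUs 56≥22, memory 234≥10).
D6: not dominated.
D7: not dominated (best memory).
D8: not dominated (best price).
D9: not dominated (best vCPUs).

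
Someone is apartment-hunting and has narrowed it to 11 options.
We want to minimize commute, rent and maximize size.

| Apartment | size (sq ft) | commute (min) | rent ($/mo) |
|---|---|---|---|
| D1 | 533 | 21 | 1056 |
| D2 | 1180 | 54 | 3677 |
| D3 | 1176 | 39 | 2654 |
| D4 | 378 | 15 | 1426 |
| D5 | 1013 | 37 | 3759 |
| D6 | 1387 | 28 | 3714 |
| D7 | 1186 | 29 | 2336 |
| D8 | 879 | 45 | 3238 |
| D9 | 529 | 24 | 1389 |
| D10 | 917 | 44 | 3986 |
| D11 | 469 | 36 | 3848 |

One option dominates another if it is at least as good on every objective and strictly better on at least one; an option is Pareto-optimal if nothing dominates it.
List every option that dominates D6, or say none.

none

D1: worse on size (533 vs 1387).
D2: worse on size (1180 vs 1387).
D3: worse on size (1176 vs 1387).
D4: worse on size (378 vs 1387).
D5: worse on size (1013 vs 1387).
D7: worse on size (1186 vs 1387).
D8: worse on size (879 vs 1387).
D9: worse on size (529 vs 1387).
D10: worse on size (917 vs 1387).
D11: worse on size (469 vs 1387).
No option dominates D6.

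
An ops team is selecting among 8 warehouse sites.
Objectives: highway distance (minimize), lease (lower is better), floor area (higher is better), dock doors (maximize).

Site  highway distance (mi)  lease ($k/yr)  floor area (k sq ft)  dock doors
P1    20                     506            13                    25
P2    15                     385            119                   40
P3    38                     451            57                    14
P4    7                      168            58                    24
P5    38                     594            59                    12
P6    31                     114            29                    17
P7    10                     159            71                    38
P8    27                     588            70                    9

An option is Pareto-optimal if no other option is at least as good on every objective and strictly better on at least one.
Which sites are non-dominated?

P1: dominated by P2 (highway distance 15≤20, lease 385≤506, floor area 119≥13, dock doors 40≥25).
P2: not dominated (best floor area).
P3: dominated by P2 (highway distance 15≤38, lease 385≤451, floor area 119≥57, dock doors 40≥14).
P4: not dominated (best highway distance).
P5: dominated by P2 (highway distance 15≤38, lease 385≤594, floor area 119≥59, dock doors 40≥12).
P6: not dominated (best lease).
P7: not dominated.
P8: dominated by P2 (highway distance 15≤27, lease 385≤588, floor area 119≥70, dock doors 40≥9).

P2, P4, P6, P7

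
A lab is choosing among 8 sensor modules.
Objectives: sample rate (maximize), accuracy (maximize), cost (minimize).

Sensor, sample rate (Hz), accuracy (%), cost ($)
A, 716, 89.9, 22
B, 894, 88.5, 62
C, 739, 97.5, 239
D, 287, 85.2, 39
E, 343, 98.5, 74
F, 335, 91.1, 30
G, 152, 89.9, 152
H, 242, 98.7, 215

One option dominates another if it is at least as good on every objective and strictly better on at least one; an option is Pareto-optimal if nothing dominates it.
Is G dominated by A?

Yes

A vs G: sample rate 716≥152, accuracy 89.9≥89.9, cost 22≤152 — A is at least as good on every objective with at least one strict improvement.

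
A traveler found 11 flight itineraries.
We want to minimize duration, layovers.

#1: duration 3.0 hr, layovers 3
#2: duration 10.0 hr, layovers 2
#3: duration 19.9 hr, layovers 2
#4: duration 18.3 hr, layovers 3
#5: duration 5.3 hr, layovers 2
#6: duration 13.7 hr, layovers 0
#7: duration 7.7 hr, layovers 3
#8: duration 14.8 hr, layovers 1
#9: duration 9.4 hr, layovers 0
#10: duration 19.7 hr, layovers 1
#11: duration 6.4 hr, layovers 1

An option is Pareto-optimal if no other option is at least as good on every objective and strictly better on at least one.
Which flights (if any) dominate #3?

#2: duration 10.0≤19.9, layovers 2≤2 — dominates #3.
#5: duration 5.3≤19.9, layovers 2≤2 — dominates #3.
#6: duration 13.7≤19.9, layovers 0≤2 — dominates #3.
#8: duration 14.8≤19.9, layovers 1≤2 — dominates #3.
#9: duration 9.4≤19.9, layovers 0≤2 — dominates #3.
#10: duration 19.7≤19.9, layovers 1≤2 — dominates #3.
#11: duration 6.4≤19.9, layovers 1≤2 — dominates #3.
Others (#1, #4, #7) are each worse than #3 on at least one objective.

#2, #5, #6, #8, #9, #10, #11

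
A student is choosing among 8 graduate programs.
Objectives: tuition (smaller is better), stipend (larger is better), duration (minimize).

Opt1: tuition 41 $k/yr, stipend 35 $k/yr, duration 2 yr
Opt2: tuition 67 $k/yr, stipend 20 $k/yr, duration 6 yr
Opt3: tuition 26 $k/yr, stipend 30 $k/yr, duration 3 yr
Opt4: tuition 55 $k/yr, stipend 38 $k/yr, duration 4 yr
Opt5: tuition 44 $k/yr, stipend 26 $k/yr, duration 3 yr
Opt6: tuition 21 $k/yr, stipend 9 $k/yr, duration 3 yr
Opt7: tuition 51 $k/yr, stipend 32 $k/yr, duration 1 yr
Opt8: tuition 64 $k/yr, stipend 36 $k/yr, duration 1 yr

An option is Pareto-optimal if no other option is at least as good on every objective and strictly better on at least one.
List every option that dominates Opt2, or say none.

Opt1: tuition 41≤67, stipend 35≥20, duration 2≤6 — dominates Opt2.
Opt3: tuition 26≤67, stipend 30≥20, duration 3≤6 — dominates Opt2.
Opt4: tuition 55≤67, stipend 38≥20, duration 4≤6 — dominates Opt2.
Opt5: tuition 44≤67, stipend 26≥20, duration 3≤6 — dominates Opt2.
Opt7: tuition 51≤67, stipend 32≥20, duration 1≤6 — dominates Opt2.
Opt8: tuition 64≤67, stipend 36≥20, duration 1≤6 — dominates Opt2.
Others (Opt6) are each worse than Opt2 on at least one objective.

Opt1, Opt3, Opt4, Opt5, Opt7, Opt8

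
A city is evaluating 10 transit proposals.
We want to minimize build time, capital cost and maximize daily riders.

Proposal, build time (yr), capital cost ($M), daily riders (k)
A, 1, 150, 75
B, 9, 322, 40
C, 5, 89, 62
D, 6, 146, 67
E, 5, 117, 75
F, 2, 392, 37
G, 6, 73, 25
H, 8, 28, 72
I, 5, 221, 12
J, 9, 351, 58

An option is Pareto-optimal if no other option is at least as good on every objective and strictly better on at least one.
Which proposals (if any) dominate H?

none

A: worse on capital cost (150 vs 28).
B: worse on build time (9 vs 8).
C: worse on capital cost (89 vs 28).
D: worse on capital cost (146 vs 28).
E: worse on capital cost (117 vs 28).
F: worse on capital cost (392 vs 28).
G: worse on capital cost (73 vs 28).
I: worse on capital cost (221 vs 28).
J: worse on build time (9 vs 8).
No option dominates H.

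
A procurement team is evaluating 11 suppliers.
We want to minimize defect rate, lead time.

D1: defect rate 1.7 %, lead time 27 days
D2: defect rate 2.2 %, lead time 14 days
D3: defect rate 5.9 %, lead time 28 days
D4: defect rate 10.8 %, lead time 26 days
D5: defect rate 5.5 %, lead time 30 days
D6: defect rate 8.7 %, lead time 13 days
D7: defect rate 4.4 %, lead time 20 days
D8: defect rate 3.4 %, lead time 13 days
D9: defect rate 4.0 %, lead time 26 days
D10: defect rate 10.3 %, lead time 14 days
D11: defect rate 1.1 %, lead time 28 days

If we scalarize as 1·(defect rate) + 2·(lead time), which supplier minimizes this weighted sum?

D1: 1·1.7 + 2·27 = 55.7
D2: 1·2.2 + 2·14 = 30.2
D3: 1·5.9 + 2·28 = 61.9
D4: 1·10.8 + 2·26 = 62.8
D5: 1·5.5 + 2·30 = 65.5
D6: 1·8.7 + 2·13 = 34.7
D7: 1·4.4 + 2·20 = 44.4
D8: 1·3.4 + 2·13 = 29.4
D9: 1·4.0 + 2·26 = 56.0
D10: 1·10.3 + 2·14 = 38.3
D11: 1·1.1 + 2·28 = 57.1
Lowest: D8 at 29.4.

D8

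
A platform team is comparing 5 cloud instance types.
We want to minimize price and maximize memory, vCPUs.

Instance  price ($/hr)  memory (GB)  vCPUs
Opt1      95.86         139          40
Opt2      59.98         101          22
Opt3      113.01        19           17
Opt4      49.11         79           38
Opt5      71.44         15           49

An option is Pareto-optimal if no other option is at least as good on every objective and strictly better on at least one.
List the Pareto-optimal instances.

Opt1, Opt2, Opt4, Opt5

Opt1: not dominated (best memory).
Opt2: not dominated.
Opt3: dominated by Opt1 (price 95.86≤113.01, memory 139≥19, vCPUs 40≥17).
Opt4: not dominated (best price).
Opt5: not dominated (best vCPUs).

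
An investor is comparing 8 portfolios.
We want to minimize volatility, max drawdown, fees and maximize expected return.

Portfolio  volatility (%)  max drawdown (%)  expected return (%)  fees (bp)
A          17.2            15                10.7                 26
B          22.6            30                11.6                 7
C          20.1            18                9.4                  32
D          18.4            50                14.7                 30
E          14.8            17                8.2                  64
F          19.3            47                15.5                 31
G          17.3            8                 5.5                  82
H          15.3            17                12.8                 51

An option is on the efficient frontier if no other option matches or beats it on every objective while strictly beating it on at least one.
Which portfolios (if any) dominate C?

A: volatility 17.2≤20.1, max drawdown 15≤18, expected return 10.7≥9.4, fees 26≤32 — dominates C.
Others (B, D, E, F, G, H) are each worse than C on at least one objective.

A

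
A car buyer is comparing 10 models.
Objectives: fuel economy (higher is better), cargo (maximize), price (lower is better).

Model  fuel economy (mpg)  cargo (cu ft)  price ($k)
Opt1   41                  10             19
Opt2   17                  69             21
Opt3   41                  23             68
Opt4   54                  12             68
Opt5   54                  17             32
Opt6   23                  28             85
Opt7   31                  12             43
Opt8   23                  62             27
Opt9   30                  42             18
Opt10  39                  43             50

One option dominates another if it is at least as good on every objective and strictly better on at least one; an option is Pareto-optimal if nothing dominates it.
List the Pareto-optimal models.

Opt1: not dominated.
Opt2: not dominated (best cargo).
Opt3: not dominated.
Opt4: dominated by Opt5 (fuel economy 54≥54, cargo 17≥12, price 32≤68).
Opt5: not dominated.
Opt6: dominated by Opt8 (fuel economy 23≥23, cargo 62≥28, price 27≤85).
Opt7: dominated by Opt5 (fuel economy 54≥31, cargo 17≥12, price 32≤43).
Opt8: not dominated.
Opt9: not dominated (best price).
Opt10: not dominated.

Opt1, Opt2, Opt3, Opt5, Opt8, Opt9, Opt10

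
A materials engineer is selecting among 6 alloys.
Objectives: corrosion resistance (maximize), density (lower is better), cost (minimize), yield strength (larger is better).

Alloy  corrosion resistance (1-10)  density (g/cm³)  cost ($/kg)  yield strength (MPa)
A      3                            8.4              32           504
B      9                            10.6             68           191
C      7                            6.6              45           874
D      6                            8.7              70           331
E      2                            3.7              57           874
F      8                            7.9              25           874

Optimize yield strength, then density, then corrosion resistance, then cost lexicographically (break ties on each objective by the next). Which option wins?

E

First maximize yield strength: best is 874, kept {C, E, F}.
Then minimize density: best is 3.7, kept {E}.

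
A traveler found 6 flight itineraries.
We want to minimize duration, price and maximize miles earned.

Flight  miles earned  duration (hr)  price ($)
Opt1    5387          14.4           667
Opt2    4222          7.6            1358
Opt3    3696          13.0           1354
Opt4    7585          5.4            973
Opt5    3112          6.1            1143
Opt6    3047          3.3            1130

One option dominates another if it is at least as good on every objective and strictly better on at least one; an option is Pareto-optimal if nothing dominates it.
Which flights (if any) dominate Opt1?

Opt2: worse on miles earned (4222 vs 5387).
Opt3: worse on miles earned (3696 vs 5387).
Opt4: worse on price (973 vs 667).
Opt5: worse on miles earned (3112 vs 5387).
Opt6: worse on miles earned (3047 vs 5387).
No option dominates Opt1.

none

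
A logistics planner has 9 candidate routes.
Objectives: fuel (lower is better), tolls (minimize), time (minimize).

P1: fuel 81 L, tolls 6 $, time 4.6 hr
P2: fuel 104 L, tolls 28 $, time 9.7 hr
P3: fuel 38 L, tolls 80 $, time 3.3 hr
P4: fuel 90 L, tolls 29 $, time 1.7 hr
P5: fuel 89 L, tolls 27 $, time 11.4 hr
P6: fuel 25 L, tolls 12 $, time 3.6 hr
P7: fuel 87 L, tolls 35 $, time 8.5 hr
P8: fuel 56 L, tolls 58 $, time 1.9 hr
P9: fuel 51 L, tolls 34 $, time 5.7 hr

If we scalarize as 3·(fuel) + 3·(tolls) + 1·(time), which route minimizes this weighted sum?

P1: 3·81 + 3·6 + 1·4.6 = 265.6
P2: 3·104 + 3·28 + 1·9.7 = 405.7
P3: 3·38 + 3·80 + 1·3.3 = 357.3
P4: 3·90 + 3·29 + 1·1.7 = 358.7
P5: 3·89 + 3·27 + 1·11.4 = 359.4
P6: 3·25 + 3·12 + 1·3.6 = 114.6
P7: 3·87 + 3·35 + 1·8.5 = 374.5
P8: 3·56 + 3·58 + 1·1.9 = 343.9
P9: 3·51 + 3·34 + 1·5.7 = 260.7
Lowest: P6 at 114.6.

P6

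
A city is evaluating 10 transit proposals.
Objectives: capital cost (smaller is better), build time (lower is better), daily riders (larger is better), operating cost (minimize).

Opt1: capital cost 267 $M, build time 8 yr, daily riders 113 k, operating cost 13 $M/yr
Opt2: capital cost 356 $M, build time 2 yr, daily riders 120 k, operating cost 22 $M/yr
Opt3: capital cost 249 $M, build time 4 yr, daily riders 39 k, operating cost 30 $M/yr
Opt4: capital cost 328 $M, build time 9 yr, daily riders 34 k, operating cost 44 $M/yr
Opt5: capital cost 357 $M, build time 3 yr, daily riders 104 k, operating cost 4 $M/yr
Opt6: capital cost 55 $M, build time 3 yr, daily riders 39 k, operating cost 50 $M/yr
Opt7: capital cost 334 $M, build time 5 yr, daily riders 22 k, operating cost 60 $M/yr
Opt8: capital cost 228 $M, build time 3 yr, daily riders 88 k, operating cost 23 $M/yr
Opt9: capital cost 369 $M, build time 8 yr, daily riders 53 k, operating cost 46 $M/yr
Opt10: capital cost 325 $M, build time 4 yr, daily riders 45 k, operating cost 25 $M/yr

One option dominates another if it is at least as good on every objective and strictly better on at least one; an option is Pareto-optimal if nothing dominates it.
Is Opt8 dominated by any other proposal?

Opt1: worse on capital cost (267 vs 228).
Opt2: worse on capital cost (356 vs 228).
Opt3: worse on capital cost (249 vs 228).
Opt4: worse on capital cost (328 vs 228).
Opt5: worse on capital cost (357 vs 228).
Opt6: worse on daily riders (39 vs 88).
Opt7: worse on capital cost (334 vs 228).
Opt9: worse on capital cost (369 vs 228).
Opt10: worse on capital cost (325 vs 228).
No option is at least as good as Opt8 on every objective and strictly better on one.

No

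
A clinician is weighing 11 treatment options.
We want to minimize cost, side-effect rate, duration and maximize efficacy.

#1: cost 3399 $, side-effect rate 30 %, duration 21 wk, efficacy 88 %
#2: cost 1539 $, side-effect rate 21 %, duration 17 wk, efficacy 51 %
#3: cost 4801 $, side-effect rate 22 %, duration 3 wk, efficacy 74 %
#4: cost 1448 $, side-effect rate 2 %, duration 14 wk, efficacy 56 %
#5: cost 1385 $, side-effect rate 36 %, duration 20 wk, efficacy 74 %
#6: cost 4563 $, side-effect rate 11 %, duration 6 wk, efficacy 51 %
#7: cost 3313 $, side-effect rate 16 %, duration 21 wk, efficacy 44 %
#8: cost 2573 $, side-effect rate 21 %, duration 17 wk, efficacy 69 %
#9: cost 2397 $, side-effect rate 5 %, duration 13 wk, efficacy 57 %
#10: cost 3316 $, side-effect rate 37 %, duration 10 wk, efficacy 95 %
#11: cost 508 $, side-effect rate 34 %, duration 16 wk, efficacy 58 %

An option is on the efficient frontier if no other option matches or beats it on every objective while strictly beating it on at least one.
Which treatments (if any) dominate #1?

none

#2: worse on efficacy (51 vs 88).
#3: worse on cost (4801 vs 3399).
#4: worse on efficacy (56 vs 88).
#5: worse on side-effect rate (36 vs 30).
#6: worse on cost (4563 vs 3399).
#7: worse on efficacy (44 vs 88).
#8: worse on efficacy (69 vs 88).
#9: worse on efficacy (57 vs 88).
#10: worse on side-effect rate (37 vs 30).
#11: worse on side-effect rate (34 vs 30).
No option dominates #1.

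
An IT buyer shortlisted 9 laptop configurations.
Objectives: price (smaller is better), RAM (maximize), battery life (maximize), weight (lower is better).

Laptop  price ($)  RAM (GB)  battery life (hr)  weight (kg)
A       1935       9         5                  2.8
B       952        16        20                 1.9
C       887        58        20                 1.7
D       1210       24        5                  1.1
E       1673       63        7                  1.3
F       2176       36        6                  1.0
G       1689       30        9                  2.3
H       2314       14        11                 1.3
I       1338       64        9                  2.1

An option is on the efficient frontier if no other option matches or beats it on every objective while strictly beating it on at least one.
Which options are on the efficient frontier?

C, D, E, F, H, I

A: dominated by B (price 952≤1935, RAM 16≥9, battery life 20≥5, weight 1.9≤2.8).
B: dominated by C (price 887≤952, RAM 58≥16, battery life 20≥20, weight 1.7≤1.9).
C: not dominated (best price).
D: not dominated.
E: not dominated.
F: not dominated (best weight).
G: dominated by C (price 887≤1689, RAM 58≥30, battery life 20≥9, weight 1.7≤2.3).
H: not dominated.
I: not dominated (best RAM).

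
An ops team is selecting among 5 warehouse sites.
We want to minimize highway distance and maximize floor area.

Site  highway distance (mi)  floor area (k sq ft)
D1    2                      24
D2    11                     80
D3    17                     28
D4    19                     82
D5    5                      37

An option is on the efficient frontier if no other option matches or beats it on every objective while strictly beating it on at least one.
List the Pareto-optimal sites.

D1, D2, D4, D5

D1: not dominated (best highway distance).
D2: not dominated.
D3: dominated by D2 (highway distance 11≤17, floor area 80≥28).
D4: not dominated (best floor area).
D5: not dominated.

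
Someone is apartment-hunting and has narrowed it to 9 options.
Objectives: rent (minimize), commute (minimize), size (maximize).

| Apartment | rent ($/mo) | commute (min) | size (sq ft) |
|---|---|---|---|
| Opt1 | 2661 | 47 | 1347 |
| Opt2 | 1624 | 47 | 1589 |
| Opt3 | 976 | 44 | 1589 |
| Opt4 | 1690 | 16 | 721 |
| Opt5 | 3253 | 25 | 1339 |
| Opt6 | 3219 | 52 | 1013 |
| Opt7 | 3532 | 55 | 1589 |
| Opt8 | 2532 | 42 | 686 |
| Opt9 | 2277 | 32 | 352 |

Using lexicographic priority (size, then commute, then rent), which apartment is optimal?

First maximize size: best is 1589, kept {Opt2, Opt3, Opt7}.
Then minimize commute: best is 44, kept {Opt3}.

Opt3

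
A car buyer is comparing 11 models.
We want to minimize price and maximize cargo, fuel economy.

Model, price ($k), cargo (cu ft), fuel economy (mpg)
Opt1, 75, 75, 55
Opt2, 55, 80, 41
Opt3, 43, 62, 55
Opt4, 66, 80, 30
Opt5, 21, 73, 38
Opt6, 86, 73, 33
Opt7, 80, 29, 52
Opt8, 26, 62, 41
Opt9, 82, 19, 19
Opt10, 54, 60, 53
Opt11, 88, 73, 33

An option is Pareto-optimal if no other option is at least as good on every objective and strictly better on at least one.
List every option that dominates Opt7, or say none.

Opt1: price 75≤80, cargo 75≥29, fuel economy 55≥52 — dominates Opt7.
Opt3: price 43≤80, cargo 62≥29, fuel economy 55≥52 — dominates Opt7.
Opt10: price 54≤80, cargo 60≥29, fuel economy 53≥52 — dominates Opt7.
Others (Opt2, Opt4, Opt5, Opt6, Opt8, Opt9, Opt11) are each worse than Opt7 on at least one objective.

Opt1, Opt3, Opt10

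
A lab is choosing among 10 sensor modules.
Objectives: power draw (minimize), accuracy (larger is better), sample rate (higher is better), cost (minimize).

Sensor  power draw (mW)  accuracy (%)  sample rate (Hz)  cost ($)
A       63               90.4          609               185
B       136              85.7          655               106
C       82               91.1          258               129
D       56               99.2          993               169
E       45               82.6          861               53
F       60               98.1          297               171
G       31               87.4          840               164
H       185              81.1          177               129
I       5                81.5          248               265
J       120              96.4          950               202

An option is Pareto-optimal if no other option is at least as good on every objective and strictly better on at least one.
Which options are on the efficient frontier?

A: dominated by D (power draw 56≤63, accuracy 99.2≥90.4, sample rate 993≥609, cost 169≤185).
B: not dominated.
C: not dominated.
D: not dominated (best accuracy).
E: not dominated (best cost).
F: dominated by D (power draw 56≤60, accuracy 99.2≥98.1, sample rate 993≥297, cost 169≤171).
G: not dominated.
H: dominated by B (power draw 136≤185, accuracy 85.7≥81.1, sample rate 655≥177, cost 106≤129).
I: not dominated (best power draw).
J: dominated by D (power draw 56≤120, accuracy 99.2≥96.4, sample rate 993≥950, cost 169≤202).

B, C, D, E, G, I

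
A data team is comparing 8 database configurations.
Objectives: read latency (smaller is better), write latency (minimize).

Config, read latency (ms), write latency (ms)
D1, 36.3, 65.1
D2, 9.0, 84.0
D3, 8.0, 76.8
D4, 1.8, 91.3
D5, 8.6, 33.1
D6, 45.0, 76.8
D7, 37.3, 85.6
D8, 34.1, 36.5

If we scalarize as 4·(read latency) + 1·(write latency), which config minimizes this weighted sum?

D5

D1: 4·36.3 + 1·65.1 = 210.3
D2: 4·9.0 + 1·84.0 = 120.0
D3: 4·8.0 + 1·76.8 = 108.8
D4: 4·1.8 + 1·91.3 = 98.5
D5: 4·8.6 + 1·33.1 = 67.5
D6: 4·45.0 + 1·76.8 = 256.8
D7: 4·37.3 + 1·85.6 = 234.8
D8: 4·34.1 + 1·36.5 = 172.9
Lowest: D5 at 67.5.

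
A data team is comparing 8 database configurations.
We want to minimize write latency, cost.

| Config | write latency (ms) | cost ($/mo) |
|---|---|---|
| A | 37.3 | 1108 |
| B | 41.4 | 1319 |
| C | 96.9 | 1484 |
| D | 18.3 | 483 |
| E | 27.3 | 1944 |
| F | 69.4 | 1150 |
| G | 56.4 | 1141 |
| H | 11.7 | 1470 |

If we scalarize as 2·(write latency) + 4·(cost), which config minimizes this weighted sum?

A: 2·37.3 + 4·1108 = 4506.6
B: 2·41.4 + 4·1319 = 5358.8
C: 2·96.9 + 4·1484 = 6129.8
D: 2·18.3 + 4·483 = 1968.6
E: 2·27.3 + 4·1944 = 7830.6
F: 2·69.4 + 4·1150 = 4738.8
G: 2·56.4 + 4·1141 = 4676.8
H: 2·11.7 + 4·1470 = 5903.4
Lowest: D at 1968.6.

D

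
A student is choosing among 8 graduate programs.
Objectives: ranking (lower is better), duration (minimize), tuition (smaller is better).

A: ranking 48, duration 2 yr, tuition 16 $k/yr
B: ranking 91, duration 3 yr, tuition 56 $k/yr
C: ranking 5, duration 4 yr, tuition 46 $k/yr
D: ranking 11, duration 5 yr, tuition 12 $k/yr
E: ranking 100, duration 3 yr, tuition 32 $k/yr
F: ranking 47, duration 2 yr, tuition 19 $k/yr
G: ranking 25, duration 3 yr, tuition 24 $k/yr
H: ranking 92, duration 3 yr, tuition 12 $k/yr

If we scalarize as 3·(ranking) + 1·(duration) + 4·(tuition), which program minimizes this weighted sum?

A: 3·48 + 1·2 + 4·16 = 210
B: 3·91 + 1·3 + 4·56 = 500
C: 3·5 + 1·4 + 4·46 = 203
D: 3·11 + 1·5 + 4·12 = 86
E: 3·100 + 1·3 + 4·32 = 431
F: 3·47 + 1·2 + 4·19 = 219
G: 3·25 + 1·3 + 4·24 = 174
H: 3·92 + 1·3 + 4·12 = 327
Lowest: D at 86.

D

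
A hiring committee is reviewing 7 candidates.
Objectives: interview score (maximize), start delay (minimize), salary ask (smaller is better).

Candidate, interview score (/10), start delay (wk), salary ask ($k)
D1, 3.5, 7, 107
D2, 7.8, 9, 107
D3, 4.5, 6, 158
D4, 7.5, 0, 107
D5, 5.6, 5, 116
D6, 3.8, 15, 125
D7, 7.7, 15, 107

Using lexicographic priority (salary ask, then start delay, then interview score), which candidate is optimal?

D4

First minimize salary ask: best is 107, kept {D1, D2, D4, D7}.
Then minimize start delay: best is 0, kept {D4}.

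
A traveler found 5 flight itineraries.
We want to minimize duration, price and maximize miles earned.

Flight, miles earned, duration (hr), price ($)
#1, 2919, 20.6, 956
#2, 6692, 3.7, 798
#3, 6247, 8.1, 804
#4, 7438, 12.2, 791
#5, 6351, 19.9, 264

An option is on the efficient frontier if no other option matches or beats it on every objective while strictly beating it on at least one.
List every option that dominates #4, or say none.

#1: worse on miles earned (2919 vs 7438).
#2: worse on miles earned (6692 vs 7438).
#3: worse on miles earned (6247 vs 7438).
#5: worse on miles earned (6351 vs 7438).
No option dominates #4.

none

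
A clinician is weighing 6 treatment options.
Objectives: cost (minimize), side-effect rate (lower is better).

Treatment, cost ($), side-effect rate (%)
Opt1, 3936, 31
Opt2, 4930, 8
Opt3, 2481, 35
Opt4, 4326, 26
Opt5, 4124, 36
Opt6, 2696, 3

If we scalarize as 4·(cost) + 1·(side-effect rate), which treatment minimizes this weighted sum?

Opt1: 4·3936 + 1·31 = 15775
Opt2: 4·4930 + 1·8 = 19728
Opt3: 4·2481 + 1·35 = 9959
Opt4: 4·4326 + 1·26 = 17330
Opt5: 4·4124 + 1·36 = 16532
Opt6: 4·2696 + 1·3 = 10787
Lowest: Opt3 at 9959.

Opt3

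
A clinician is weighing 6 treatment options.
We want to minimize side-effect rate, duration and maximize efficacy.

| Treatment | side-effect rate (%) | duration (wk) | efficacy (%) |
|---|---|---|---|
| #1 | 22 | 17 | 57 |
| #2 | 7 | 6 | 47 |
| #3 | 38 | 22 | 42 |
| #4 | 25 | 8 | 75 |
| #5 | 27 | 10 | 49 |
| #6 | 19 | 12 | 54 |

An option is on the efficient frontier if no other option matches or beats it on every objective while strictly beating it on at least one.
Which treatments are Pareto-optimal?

#1, #2, #4, #6

#1: not dominated.
#2: not dominated (best side-effect rate).
#3: dominated by #1 (side-effect rate 22≤38, duration 17≤22, efficacy 57≥42).
#4: not dominated (best efficacy).
#5: dominated by #4 (side-effect rate 25≤27, duration 8≤10, efficacy 75≥49).
#6: not dominated.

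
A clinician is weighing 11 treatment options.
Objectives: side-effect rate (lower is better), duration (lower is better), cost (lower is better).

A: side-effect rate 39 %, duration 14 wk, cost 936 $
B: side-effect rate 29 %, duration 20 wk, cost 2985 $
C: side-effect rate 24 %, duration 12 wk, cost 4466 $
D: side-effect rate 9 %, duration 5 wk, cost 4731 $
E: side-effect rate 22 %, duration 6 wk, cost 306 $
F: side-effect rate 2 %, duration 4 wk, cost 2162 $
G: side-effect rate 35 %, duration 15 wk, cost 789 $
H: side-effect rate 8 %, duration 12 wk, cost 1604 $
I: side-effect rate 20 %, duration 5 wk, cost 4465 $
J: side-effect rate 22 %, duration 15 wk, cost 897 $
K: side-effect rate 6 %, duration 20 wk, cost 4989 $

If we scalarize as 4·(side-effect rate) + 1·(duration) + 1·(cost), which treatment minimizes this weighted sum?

E

A: 4·39 + 1·14 + 1·936 = 1106
B: 4·29 + 1·20 + 1·2985 = 3121
C: 4·24 + 1·12 + 1·4466 = 4574
D: 4·9 + 1·5 + 1·4731 = 4772
E: 4·22 + 1·6 + 1·306 = 400
F: 4·2 + 1·4 + 1·2162 = 2174
G: 4·35 + 1·15 + 1·789 = 944
H: 4·8 + 1·12 + 1·1604 = 1648
I: 4·20 + 1·5 + 1·4465 = 4550
J: 4·22 + 1·15 + 1·897 = 1000
K: 4·6 + 1·20 + 1·4989 = 5033
Lowest: E at 400.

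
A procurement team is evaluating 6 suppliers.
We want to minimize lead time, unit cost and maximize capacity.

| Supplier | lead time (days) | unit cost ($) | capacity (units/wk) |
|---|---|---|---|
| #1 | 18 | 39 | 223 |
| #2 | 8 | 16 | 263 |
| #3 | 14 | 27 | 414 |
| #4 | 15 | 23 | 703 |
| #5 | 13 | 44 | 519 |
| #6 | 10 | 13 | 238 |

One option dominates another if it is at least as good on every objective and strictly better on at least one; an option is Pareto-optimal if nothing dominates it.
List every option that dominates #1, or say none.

#2: lead time 8≤18, unit cost 16≤39, capacity 263≥223 — dominates #1.
#3: lead time 14≤18, unit cost 27≤39, capacity 414≥223 — dominates #1.
#4: lead time 15≤18, unit cost 23≤39, capacity 703≥223 — dominates #1.
#6: lead time 10≤18, unit cost 13≤39, capacity 238≥223 — dominates #1.
Others (#5) are each worse than #1 on at least one objective.

#2, #3, #4, #6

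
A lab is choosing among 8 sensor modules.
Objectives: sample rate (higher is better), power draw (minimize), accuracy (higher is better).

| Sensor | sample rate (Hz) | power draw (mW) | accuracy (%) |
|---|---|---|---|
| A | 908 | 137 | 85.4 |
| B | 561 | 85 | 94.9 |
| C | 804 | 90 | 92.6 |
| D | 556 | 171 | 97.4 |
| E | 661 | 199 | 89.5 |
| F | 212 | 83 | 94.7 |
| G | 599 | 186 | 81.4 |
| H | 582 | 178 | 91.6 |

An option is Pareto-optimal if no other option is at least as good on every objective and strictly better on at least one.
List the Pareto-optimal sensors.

A: not dominated (best sample rate).
B: not dominated.
C: not dominated.
D: not dominated (best accuracy).
E: dominated by C (sample rate 804≥661, power draw 90≤199, accuracy 92.6≥89.5).
F: not dominated (best power draw).
G: dominated by A (sample rate 908≥599, power draw 137≤186, accuracy 85.4≥81.4).
H: dominated by C (sample rate 804≥582, power draw 90≤178, accuracy 92.6≥91.6).

A, B, C, D, F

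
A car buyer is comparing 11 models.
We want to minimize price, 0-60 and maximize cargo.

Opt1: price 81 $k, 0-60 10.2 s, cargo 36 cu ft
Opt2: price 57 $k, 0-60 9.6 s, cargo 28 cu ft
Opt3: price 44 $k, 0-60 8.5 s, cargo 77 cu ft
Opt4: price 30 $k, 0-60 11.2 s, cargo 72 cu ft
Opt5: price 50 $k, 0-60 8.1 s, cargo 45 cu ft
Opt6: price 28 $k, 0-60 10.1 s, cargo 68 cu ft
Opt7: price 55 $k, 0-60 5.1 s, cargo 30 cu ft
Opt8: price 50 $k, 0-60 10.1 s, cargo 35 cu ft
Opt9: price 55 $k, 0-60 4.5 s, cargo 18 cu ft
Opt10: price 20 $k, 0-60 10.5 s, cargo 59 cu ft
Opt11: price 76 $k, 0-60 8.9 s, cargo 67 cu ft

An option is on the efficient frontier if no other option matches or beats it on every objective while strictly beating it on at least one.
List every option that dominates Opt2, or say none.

Opt3, Opt5, Opt7

Opt3: price 44≤57, 0-60 8.5≤9.6, cargo 77≥28 — dominates Opt2.
Opt5: price 50≤57, 0-60 8.1≤9.6, cargo 45≥28 — dominates Opt2.
Opt7: price 55≤57, 0-60 5.1≤9.6, cargo 30≥28 — dominates Opt2.
Others (Opt1, Opt4, Opt6, Opt8, Opt9, Opt10, Opt11) are each worse than Opt2 on at least one objective.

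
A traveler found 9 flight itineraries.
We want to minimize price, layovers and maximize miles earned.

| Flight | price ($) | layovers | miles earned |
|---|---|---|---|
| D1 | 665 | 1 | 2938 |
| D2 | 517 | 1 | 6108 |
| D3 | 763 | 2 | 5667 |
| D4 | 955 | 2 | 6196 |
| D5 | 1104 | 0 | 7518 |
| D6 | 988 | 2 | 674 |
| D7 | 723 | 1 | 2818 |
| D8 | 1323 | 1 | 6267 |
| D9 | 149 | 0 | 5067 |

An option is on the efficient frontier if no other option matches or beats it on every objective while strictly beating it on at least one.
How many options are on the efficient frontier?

D1: dominated by D2 (price 517≤665, layovers 1≤1, miles earned 6108≥2938).
D2: not dominated.
D3: dominated by D2 (price 517≤763, layovers 1≤2, miles earned 6108≥5667).
D4: not dominated.
D5: not dominated (best miles earned).
D6: dominated by D1 (price 665≤988, layovers 1≤2, miles earned 2938≥674).
D7: dominated by D1 (price 665≤723, layovers 1≤1, miles earned 2938≥2818).
D8: dominated by D5 (price 1104≤1323, layovers 0≤1, miles earned 7518≥6267).
D9: not dominated (best price).
Pareto-optimal: D2, D4, D5, D9 → 4.

4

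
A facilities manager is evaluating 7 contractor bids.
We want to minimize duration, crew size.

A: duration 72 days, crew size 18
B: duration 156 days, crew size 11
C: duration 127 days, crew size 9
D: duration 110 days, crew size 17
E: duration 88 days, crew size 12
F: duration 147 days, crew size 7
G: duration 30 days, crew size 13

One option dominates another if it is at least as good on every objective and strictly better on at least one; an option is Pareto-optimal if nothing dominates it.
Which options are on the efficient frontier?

A: dominated by G (duration 30≤72, crew size 13≤18).
B: dominated by C (duration 127≤156, crew size 9≤11).
C: not dominated.
D: dominated by E (duration 88≤110, crew size 12≤17).
E: not dominated.
F: not dominated (best crew size).
G: not dominated (best duration).

C, E, F, G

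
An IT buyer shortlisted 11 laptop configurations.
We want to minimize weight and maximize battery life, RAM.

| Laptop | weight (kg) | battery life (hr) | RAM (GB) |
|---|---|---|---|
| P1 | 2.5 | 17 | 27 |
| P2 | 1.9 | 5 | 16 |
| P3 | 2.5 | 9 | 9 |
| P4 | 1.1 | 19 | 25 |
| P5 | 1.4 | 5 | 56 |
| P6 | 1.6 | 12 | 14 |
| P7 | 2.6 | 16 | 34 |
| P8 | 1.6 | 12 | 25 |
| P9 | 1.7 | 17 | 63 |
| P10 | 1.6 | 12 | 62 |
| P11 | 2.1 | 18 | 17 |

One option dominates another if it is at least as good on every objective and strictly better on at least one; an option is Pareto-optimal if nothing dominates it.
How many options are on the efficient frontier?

P1: dominated by P9 (weight 1.7≤2.5, battery life 17≥17, RAM 63≥27).
P2: dominated by P4 (weight 1.1≤1.9, battery life 19≥5, RAM 25≥16).
P3: dominated by P1 (weight 2.5≤2.5, battery life 17≥9, RAM 27≥9).
P4: not dominated (best weight).
P5: not dominated.
P6: dominated by P4 (weight 1.1≤1.6, battery life 19≥12, RAM 25≥14).
P7: dominated by P9 (weight 1.7≤2.6, battery life 17≥16, RAM 63≥34).
P8: dominated by P4 (weight 1.1≤1.6, battery life 19≥12, RAM 25≥25).
P9: not dominated (best RAM).
P10: not dominated.
P11: dominated by P4 (weight 1.1≤2.1, battery life 19≥18, RAM 25≥17).
Pareto-optimal: P4, P5, P9, P10 → 4.

4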